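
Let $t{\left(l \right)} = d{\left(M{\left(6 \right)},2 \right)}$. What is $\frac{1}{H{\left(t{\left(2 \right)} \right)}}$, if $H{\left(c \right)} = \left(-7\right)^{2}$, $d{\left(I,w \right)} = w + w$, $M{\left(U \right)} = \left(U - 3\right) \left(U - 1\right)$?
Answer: $\frac{1}{49} \approx 0.020408$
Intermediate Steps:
$M{\left(U \right)} = \left(-1 + U\right) \left(-3 + U\right)$ ($M{\left(U \right)} = \left(-3 + U\right) \left(-1 + U\right) = \left(-1 + U\right) \left(-3 + U\right)$)
$d{\left(I,w \right)} = 2 w$
$t{\left(l \right)} = 4$ ($t{\left(l \right)} = 2 \cdot 2 = 4$)
$H{\left(c \right)} = 49$
$\frac{1}{H{\left(t{\left(2 \right)} \right)}} = \frac{1}{49}$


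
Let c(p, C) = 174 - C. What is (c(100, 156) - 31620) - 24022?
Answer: -55624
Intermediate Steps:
(c(100, 156) - 31620) - 24022 = ((174 - 1*156) - 31620) - 24022 = ((174 - 156) - 31620) - 24022 = (18 - 31620) - 24022 = -31602 - 24022 = -55624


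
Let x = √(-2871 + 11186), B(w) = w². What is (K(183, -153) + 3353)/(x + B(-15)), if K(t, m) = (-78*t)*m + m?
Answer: 49210245/4231 - 1093561*√8315/21155 ≈ 6917.2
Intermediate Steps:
K(t, m) = m - 78*m*t (K(t, m) = -78*m*t + m = m - 78*m*t)
x = √8315 ≈ 91.187
(K(183, -153) + 3353)/(x + B(-15)) = (-153*(1 - 78*183) + 3353)/(√8315 + (-15)²) = (-153*(1 - 14274) + 3353)/(√8315 + 225) = (-153*(-14273) + 3353)/(225 + √8315) = (2183769 + 3353)/(225 + √8315) = 2187122/(225 + √8315)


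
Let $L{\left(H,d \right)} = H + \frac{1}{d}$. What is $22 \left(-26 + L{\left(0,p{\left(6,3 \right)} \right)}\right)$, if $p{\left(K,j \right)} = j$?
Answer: $- \frac{1694}{3} \approx -564.67$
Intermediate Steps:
$22 \left(-26 + L{\left(0,p{\left(6,3 \right)} \right)}\right) = 22 \left(-26 + \left(0 + \frac{1}{3}\right)\right) = 22 \left(-26 + \frac{1}{3}\right) = 22 \left(- \frac{77}{3}\right) = - \frac{1694}{3}$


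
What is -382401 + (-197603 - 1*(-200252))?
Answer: -379752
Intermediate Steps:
-382401 + (-197603 - 1*(-200252)) = -382401 + (-197603 + 200252) = -382401 + 2649 = -379752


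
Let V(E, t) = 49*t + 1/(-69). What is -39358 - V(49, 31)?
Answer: -2820512/69 ≈ -40877.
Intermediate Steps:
V(E, t) = -1/69 + 49*t (V(E, t) = 49*t - 1/69 = -1/69 + 49*t)
-39358 - V(49, 31) = -39358 - (-1/69 + 49*31) = -39358 - (-1/69 + 1519) = -39358 - 1*104810/69 = -39358 - 104810/69 = -2820512/69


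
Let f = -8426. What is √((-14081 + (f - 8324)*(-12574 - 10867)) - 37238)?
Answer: √392585431 ≈ 19814.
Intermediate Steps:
√((-14081 + (f - 8324)*(-12574 - 10867)) - 37238) = √((-14081 + (-8426 - 8324)*(-12574 - 10867)) - 37238) = √((-14081 - 16750*(-23441)) - 37238) = √((-14081 + 392636750) - 37238) = √(392622669 - 37238) = √392585431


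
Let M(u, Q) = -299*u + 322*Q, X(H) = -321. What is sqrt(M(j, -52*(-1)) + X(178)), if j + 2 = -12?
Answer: sqrt(20609) ≈ 143.56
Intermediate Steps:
j = -14 (j = -2 - 12 = -14)
sqrt(M(j, -52*(-1)) + X(178)) = sqrt((-299*(-14) + 322*(-52*(-1))) - 321) = sqrt((4186 + 322*52) - 321) = sqrt((4186 + 16744) - 321) = sqrt(20930 - 321) = sqrt(20609)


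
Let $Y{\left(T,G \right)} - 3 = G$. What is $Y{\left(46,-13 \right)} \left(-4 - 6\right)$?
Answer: $100$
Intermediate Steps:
$Y{\left(T,G \right)} = 3 + G$
$Y{\left(46,-13 \right)} \left(-4 - 6\right) = \left(3 - 13\right) \left(-4 - 6\right) = - 10 \left(-4 - 6\right) = \left(-10\right) \left(-10\right) = 100$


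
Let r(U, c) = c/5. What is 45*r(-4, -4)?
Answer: -36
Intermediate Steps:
r(U, c) = c/5 (r(U, c) = c*(⅕) = c/5)
45*r(-4, -4) = 45*((⅕)*(-4)) = 45*(-⅘) = -36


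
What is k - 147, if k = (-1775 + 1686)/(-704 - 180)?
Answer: -129859/884 ≈ -146.90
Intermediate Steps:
k = 89/884 (k = -89/(-884) = -89*(-1/884) = 89/884 ≈ 0.10068)
k - 147 = 89/884 - 147 = -129859/884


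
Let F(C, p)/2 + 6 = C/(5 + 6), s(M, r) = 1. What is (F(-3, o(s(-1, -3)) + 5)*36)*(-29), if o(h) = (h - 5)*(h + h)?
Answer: 144072/11 ≈ 13097.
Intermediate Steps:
o(h) = 2*h*(-5 + h) (o(h) = (-5 + h)*(2*h) = 2*h*(-5 + h))
F(C, p) = -12 + 2*C/11 (F(C, p) = -12 + 2*(C/(5 + 6)) = -12 + 2*(C/11) = -12 + 2*C/11)
(F(-3, o(s(-1, -3)) + 5)*36)*(-29) = ((-12 + (2/11)*(-3))*36)*(-29) = ((-12 - 6/11)*36)*(-29) = -138/11*36*(-29) = -4968/11*(-29) = 144072/11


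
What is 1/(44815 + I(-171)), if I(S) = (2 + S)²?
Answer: 1/73376 ≈ 1.3628e-5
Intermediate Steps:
1/(44815 + I(-171)) = 1/(44815 + (2 - 171)²) = 1/(44815 + (-169)²) = 1/(44815 + 28561) = 1/73376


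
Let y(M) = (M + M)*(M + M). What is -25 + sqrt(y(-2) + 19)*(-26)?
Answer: -25 - 26*sqrt(35) ≈ -178.82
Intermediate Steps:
y(M) = 4*M**2 (y(M) = (2*M)*(2*M) = 4*M**2)
-25 + sqrt(y(-2) + 19)*(-26) = -25 + sqrt(4*(-2)**2 + 19)*(-26) = -25 + sqrt(4*4 + 19)*(-26) = -25 + sqrt(16 + 19)*(-26) = -25 + sqrt(35)*(-26) = -25 - 26*sqrt(35)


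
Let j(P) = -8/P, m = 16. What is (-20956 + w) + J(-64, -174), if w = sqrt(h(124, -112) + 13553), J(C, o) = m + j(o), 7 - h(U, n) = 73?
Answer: -1821776/87 + sqrt(13487) ≈ -20824.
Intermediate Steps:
h(U, n) = -66 (h(U, n) = 7 - 1*73 = 7 - 73 = -66)
J(C, o) = 16 - 8/o
w = sqrt(13487) (w = sqrt(-66 + 13553) = sqrt(13487) ≈ 116.13)
(-20956 + w) + J(-64, -174) = (-20956 + sqrt(13487)) + (16 - 8/(-174)) = (-20956 + sqrt(13487)) + (16 - 8*(-1/174)) = (-20956 + sqrt(13487)) + (16 + 4/87) = (-20956 + sqrt(13487)) + 1396/87 = -1821776/87 + sqrt(13487)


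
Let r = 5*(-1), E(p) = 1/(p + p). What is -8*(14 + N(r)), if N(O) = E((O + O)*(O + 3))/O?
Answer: -2799/25 ≈ -111.96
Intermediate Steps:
E(p) = 1/(2*p)
r = -5
N(O) = 1/(4*O²*(3 + O)) (N(O) = (1/(2*(((O + O)*(O + 3)))))/O = (1/(2*(((2*O)*(3 + O)))))/O = (1/(2*((2*O*(3 + O)))))/O = ((1/(2*O*(3 + O)))/2)/O = (1/(4*O*(3 + O)))/O = 1/(4*O²*(3 + O)))
-8*(14 + N(r)) = -8*(14 + (¼)/((-5)²*(3 - 5))) = -8*(14 + (¼)*(1/25)/(-2)) = -8*(14 + (¼)*(1/25)*(-½)) = -8*(14 - 1/200) = -8*2799/200 = -2799/25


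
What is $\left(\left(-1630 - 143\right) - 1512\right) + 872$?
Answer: $-2413$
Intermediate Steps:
$\left(\left(-1630 - 143\right) - 1512\right) + 872 = \left(-1773 - 1512\right) + 872 = -3285 + 872 = -2413$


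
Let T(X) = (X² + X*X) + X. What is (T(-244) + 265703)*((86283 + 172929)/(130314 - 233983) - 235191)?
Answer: -9375740584564221/103669 ≈ -9.0439e+10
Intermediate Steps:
T(X) = X + 2*X² (T(X) = (X² + X²) + X = 2*X² + X = X + 2*X²)
(T(-244) + 265703)*((86283 + 172929)/(130314 - 233983) - 235191) = (-244*(1 + 2*(-244)) + 265703)*((86283 + 172929)/(130314 - 233983) - 235191) = (-244*(1 - 488) + 265703)*(259212/(-103669) - 235191) = (-244*(-487) + 265703)*(259212*(-1/103669) - 235191) = (118828 + 265703)*(-259212/103669 - 235191) = 384531*(-24382274991/103669) = -9375740584564221/103669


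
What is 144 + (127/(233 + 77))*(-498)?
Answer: -9303/155 ≈ -60.019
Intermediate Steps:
144 + (127/(233 + 77))*(-498) = 144 + (127/310)*(-498) = 144 - 31623/155 = -9303/155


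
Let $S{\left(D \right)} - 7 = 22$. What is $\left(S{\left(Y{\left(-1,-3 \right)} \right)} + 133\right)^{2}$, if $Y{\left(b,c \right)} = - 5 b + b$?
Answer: $26244$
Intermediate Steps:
$Y{\left(b,c \right)} = - 4 b$
$S{\left(D \right)} = 29$ ($S{\left(D \right)} = 7 + 22 = 29$)
$\left(S{\left(Y{\left(-1,-3 \right)} \right)} + 133\right)^{2} = \left(29 + 133\right)^{2} = 162^{2} = 26244$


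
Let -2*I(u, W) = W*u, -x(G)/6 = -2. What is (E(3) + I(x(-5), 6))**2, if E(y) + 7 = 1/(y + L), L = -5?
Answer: 7569/4 ≈ 1892.3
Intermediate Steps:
x(G) = 12 (x(G) = -6*(-2) = 12)
I(u, W) = -W*u/2
E(y) = -7 + 1/(-5 + y) (E(y) = -7 + 1/(y - 5) = -7 + 1/(-5 + y))
(E(3) + I(x(-5), 6))**2 = ((36 - 7*3)/(-5 + 3) - 1/2*6*12)**2 = ((36 - 21)/(-2) - 36)**2 = (-1/2*15 - 36)**2 = (-15/2 - 36)**2 = (-87/2)**2 = 7569/4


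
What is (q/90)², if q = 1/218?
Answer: 1/384944400 ≈ 2.5978e-9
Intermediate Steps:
q = 1/218 ≈ 0.0045872
(q/90)² = ((1/218)/90)² = ((1/218)*(1/90))² = (1/19620)² = 1/384944400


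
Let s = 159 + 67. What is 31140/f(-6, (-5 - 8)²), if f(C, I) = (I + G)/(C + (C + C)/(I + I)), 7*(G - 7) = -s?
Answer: -111169800/85007 ≈ -1307.8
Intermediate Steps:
s = 226
G = -177/7 (G = 7 + (-1*226)/7 = 7 + (⅐)*(-226) = 7 - 226/7 = -177/7 ≈ -25.286)
f(C, I) = (-177/7 + I)/(C + C/I) (f(C, I) = (I - 177/7)/(C + (C + C)/(I + I)) = (-177/7 + I)/(C + (2*C)/((2*I))) = (-177/7 + I)/(C + (2*C)*(1/(2*I))) = (-177/7 + I)/(C + C/I))
31140/f(-6, (-5 - 8)²) = 31140/(((⅐)*(-5 - 8)²*(-177 + 7*(-5 - 8)²)/(-6*(1 + (-5 - 8)²)))) = 31140/(((⅐)*(-13)²*(-⅙)*(-177 + 7*(-13)²)/(1 + (-13)²))) = 31140/(((⅐)*169*(-⅙)*(-177 + 7*169)/(1 + 169))) = 31140/(((⅐)*169*(-⅙)*(-177 + 1183)/170)) = 31140/(((⅐)*169*(-⅙)*(1/170)*1006)) = 31140/(-85007/3570) = 31140*(-3570/85007) = -111169800/85007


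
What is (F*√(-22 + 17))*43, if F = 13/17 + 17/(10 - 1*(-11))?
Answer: 24166*I*√5/357 ≈ 151.36*I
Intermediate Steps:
F = 562/357 (F = 13*(1/17) + 17/(10 + 11) = 13/17 + 17/21 = 562/357 ≈ 1.5742)
(F*√(-22 + 17))*43 = (562*√(-22 + 17)/357)*43 = (562*√(-5)/357)*43 = (562*(I*√5)/357)*43 = (562*I*√5/357)*43 = 24166*I*√5/357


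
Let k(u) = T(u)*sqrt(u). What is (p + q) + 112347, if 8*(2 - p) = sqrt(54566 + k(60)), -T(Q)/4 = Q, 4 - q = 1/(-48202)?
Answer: 5415639307/48202 - sqrt(54566 - 480*sqrt(15))/8 ≈ 1.1232e+5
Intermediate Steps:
q = 192809/48202 (q = 4 - 1/(-48202) = 4 - 1*(-1/48202) = 4 + 1/48202 = 192809/48202 ≈ 4.0000)
T(Q) = -4*Q
k(u) = -4*u**(3/2) (k(u) = (-4*u)*sqrt(u) = -4*u**(3/2))
p = 2 - sqrt(54566 - 480*sqrt(15))/8 ≈ -26.698
(p + q) + 112347 = ((2 - sqrt(54566 - 480*sqrt(15))/8) + 192809/48202) + 112347 = (289213/48202 - sqrt(54566 - 480*sqrt(15))/8) + 112347 = 5415639307/48202 - sqrt(54566 - 480*sqrt(15))/8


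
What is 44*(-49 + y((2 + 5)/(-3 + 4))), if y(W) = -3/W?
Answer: -15224/7 ≈ -2174.9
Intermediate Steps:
44*(-49 + y((2 + 5)/(-3 + 4))) = 44*(-49 - 3*(-3 + 4)/(2 + 5)) = 44*(-49 - 3/(7/1)) = 44*(-49 - 3/(7*1)) = 44*(-49 - 3/7) = 44*(-346/7) = -15224/7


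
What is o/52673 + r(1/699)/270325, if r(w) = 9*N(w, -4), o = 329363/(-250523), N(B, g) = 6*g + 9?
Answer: -374093556028/713430817734635 ≈ -0.00052436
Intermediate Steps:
N(B, g) = 9 + 6*g
o = -329363/250523 (o = 329363*(-1/250523) = -329363/250523 ≈ -1.3147)
r(w) = -135 (r(w) = 9*(9 + 6*(-4)) = 9*(9 - 24) = 9*(-15) = -135)
o/52673 + r(1/699)/270325 = -329363/250523/52673 - 135/270325 = -329363/250523*1/52673 - 135*1/270325 = -329363/13195797979 - 27/54065 = -374093556028/713430817734635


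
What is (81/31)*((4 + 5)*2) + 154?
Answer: 6232/31 ≈ 201.03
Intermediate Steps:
(81/31)*((4 + 5)*2) + 154 = (81*(1/31))*(9*2) + 154 = (81/31)*18 + 154 = 1458/31 + 154 = 6232/31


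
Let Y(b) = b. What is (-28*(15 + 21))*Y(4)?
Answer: -4032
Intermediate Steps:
(-28*(15 + 21))*Y(4) = -28*(15 + 21)*4 = -28*36*4 = -1008*4 = -4032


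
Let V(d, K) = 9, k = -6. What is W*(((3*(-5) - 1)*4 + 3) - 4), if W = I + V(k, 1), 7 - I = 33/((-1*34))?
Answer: -37505/34 ≈ -1103.1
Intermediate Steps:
I = 271/34 (I = 7 - 33/((-1*34)) = 7 - 33/(-34) = 7 - 33*(-1)/34 = 7 - 1*(-33/34) = 7 + 33/34 = 271/34 ≈ 7.9706)
W = 577/34 (W = 271/34 + 9 = 577/34 ≈ 16.971)
W*(((3*(-5) - 1)*4 + 3) - 4) = 577*(((3*(-5) - 1)*4 + 3) - 4)/34 = 577*(((-15 - 1)*4 + 3) - 4)/34 = 577*((-16*4 + 3) - 4)/34 = 577*((-64 + 3) - 4)/34 = 577*(-61 - 4)/34 = (577/34)*(-65) = -37505/34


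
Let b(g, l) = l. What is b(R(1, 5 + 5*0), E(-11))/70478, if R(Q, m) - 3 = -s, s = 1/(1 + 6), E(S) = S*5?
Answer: -55/70478 ≈ -0.00078038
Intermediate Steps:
E(S) = 5*S
s = ⅐ (s = 1/7 = ⅐ ≈ 0.14286)
R(Q, m) = 20/7 (R(Q, m) = 3 - 1*⅐ = 3 - ⅐ = 20/7)
b(R(1, 5 + 5*0), E(-11))/70478 = (5*(-11))/70478 = -55*1/70478 = -55/70478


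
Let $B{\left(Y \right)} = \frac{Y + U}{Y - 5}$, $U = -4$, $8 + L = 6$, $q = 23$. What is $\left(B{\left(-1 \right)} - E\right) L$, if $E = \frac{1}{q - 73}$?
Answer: $- \frac{128}{75} \approx -1.7067$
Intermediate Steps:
$L = -2$ ($L = -8 + 6 = -2$)
$E = - \frac{1}{50}$ ($E = \frac{1}{23 - 73} = \frac{1}{-50} = - \frac{1}{50} \approx -0.02$)
$B{\left(Y \right)} = \frac{-4 + Y}{-5 + Y}$ ($B{\left(Y \right)} = \frac{Y - 4}{Y - 5} = \frac{-4 + Y}{-5 + Y}$)
$\left(B{\left(-1 \right)} - E\right) L = \left(\frac{-4 - 1}{-5 - 1} - - \frac{1}{50}\right) \left(-2\right) = \left(\frac{1}{-6} \left(-5\right) + \frac{1}{50}\right) \left(-2\right) = \left(\left(- \frac{1}{6}\right) \left(-5\right) + \frac{1}{50}\right) \left(-2\right) = \left(\frac{5}{6} + \frac{1}{50}\right) \left(-2\right) = \frac{64}{75} \left(-2\right) = - \frac{128}{75}$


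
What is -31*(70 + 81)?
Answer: -4681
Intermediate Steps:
-31*(70 + 81) = -31*151 = -4681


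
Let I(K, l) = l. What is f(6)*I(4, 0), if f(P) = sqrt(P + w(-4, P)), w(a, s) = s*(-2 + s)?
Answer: 0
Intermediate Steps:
f(P) = sqrt(P + P*(-2 + P))
f(6)*I(4, 0) = sqrt(6*(-1 + 6))*0 = sqrt(6*5)*0 = sqrt(30)*0 = 0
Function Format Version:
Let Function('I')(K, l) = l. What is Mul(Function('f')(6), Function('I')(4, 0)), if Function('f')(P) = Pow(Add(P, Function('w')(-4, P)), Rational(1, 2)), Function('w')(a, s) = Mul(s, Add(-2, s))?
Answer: 0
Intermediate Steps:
Function('f')(P) = Pow(Add(P, Mul(P, Add(-2, P))), Rational(1, 2))
Mul(Function('f')(6), Function('I')(4, 0)) = Mul(Pow(Mul(6, Add(-1, 6)), Rational(1, 2)), 0) = Mul(Pow(Mul(6, 5), Rational(1, 2)), 0) = Mul(Pow(30, Rational(1, 2)), 0) = 0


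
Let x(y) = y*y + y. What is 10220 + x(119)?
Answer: 24500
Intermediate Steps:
x(y) = y + y² (x(y) = y² + y = y + y²)
10220 + x(119) = 10220 + 119*(1 + 119) = 10220 + 119*120 = 10220 + 14280 = 24500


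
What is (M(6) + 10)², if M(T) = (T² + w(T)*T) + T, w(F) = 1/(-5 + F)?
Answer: 3364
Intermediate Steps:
M(T) = T + T² + T/(-5 + T) (M(T) = (T² + T/(-5 + T)) + T = T + T² + T/(-5 + T))
(M(6) + 10)² = (6*(1 + (1 + 6)*(-5 + 6))/(-5 + 6) + 10)² = (6*(1 + 7*1)/1 + 10)² = (6*1*(1 + 7) + 10)² = (6*1*8 + 10)² = (48 + 10)² = 58² = 3364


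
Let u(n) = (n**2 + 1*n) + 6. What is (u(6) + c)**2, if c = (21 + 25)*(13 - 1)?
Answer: 360000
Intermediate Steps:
c = 552 (c = 46*12 = 552)
u(n) = 6 + n + n**2 (u(n) = (n**2 + n) + 6 = (n + n**2) + 6 = 6 + n + n**2)
(u(6) + c)**2 = ((6 + 6 + 6**2) + 552)**2 = ((6 + 6 + 36) + 552)**2 = (48 + 552)**2 = 600**2 = 360000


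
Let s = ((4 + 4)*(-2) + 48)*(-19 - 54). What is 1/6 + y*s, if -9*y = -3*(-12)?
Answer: 56065/6 ≈ 9344.2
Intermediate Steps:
s = -2336 (s = (8*(-2) + 48)*(-73) = (-16 + 48)*(-73) = 32*(-73) = -2336)
y = -4 (y = -(-1)*(-12)/3 = -⅑*36 = -4)
1/6 + y*s = 1/6 - 4*(-2336) = ⅙ + 9344 = 56065/6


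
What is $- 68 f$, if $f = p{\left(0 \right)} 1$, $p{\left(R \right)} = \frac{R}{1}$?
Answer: $0$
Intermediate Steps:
$p{\left(R \right)} = R$ ($p{\left(R \right)} = R 1 = R$)
$f = 0$ ($f = 0 \cdot 1 = 0$)
$- 68 f = \left(-68\right) 0 = 0$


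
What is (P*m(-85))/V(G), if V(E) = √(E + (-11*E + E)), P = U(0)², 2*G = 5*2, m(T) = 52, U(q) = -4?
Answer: -832*I*√5/15 ≈ -124.03*I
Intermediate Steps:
G = 5 (G = (5*2)/2 = (½)*10 = 5)
P = 16 (P = (-4)² = 16)
V(E) = 3*√(-E) (V(E) = √(E - 10*E) = √(-9*E) = 3*√(-E))
(P*m(-85))/V(G) = (16*52)/((3*√(-1*5))) = 832/((3*√(-5))) = 832/((3*(I*√5))) = 832/((3*I*√5)) = 832*(-I*√5/15) = -832*I*√5/15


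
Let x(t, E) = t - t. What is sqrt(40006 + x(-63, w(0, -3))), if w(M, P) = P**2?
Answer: sqrt(40006) ≈ 200.01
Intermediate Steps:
x(t, E) = 0
sqrt(40006 + x(-63, w(0, -3))) = sqrt(40006 + 0) = sqrt(40006)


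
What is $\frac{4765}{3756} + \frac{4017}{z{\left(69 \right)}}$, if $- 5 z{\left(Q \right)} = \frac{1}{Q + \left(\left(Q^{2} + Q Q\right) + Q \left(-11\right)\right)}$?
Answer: $- \frac{666279539555}{3756} \approx -1.7739 \cdot 10^{8}$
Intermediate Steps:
$z{\left(Q \right)} = - \frac{1}{5 \left(- 10 Q + 2 Q^{2}\right)}$ ($z{\left(Q \right)} = - \frac{1}{5 \left(Q + \left(\left(Q^{2} + Q Q\right) + Q \left(-11\right)\right)\right)} = - \frac{1}{5 \left(Q - \left(- 2 Q^{2} + 11 Q\right)\right)} = - \frac{1}{5 \left(Q + \left(2 Q^{2} - 11 Q\right)\right)} = - \frac{1}{5 \left(Q + \left(- 11 Q + 2 Q^{2}\right)\right)} = - \frac{1}{5 \left(- 10 Q + 2 Q^{2}\right)}$)
$\frac{4765}{3756} + \frac{4017}{z{\left(69 \right)}} = \frac{4765}{3756} + \frac{4017}{\left(- \frac{1}{10}\right) \frac{1}{69} \frac{1}{-5 + 69}} = 4765 \cdot \frac{1}{3756} + \frac{4017}{\left(- \frac{1}{10}\right) \frac{1}{69} \cdot \frac{1}{64}} = \frac{4765}{3756} + \frac{4017}{\left(- \frac{1}{10}\right) \frac{1}{69} \cdot \frac{1}{64}} = \frac{4765}{3756} + \frac{4017}{- \frac{1}{44160}} = \frac{4765}{3756} + 4017 \left(-44160\right) = \frac{4765}{3756} - 177390720 = - \frac{666279539555}{3756}$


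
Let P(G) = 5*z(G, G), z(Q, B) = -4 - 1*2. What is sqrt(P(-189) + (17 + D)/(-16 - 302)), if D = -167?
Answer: I*sqrt(82945)/53 ≈ 5.434*I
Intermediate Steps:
z(Q, B) = -6 (z(Q, B) = -4 - 2 = -6)
P(G) = -30 (P(G) = 5*(-6) = -30)
sqrt(P(-189) + (17 + D)/(-16 - 302)) = sqrt(-30 + (17 - 167)/(-16 - 302)) = sqrt(-30 - 150/(-318)) = sqrt(-30 - 150*(-1/318)) = sqrt(-30 + 25/53) = sqrt(-1565/53) = I*sqrt(82945)/53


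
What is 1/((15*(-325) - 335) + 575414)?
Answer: 1/570204 ≈ 1.7538e-6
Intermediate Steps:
1/((15*(-325) - 335) + 575414) = 1/((-4875 - 335) + 575414) = 1/(-5210 + 575414) = 1/570204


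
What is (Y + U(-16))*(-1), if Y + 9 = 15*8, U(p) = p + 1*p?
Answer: -79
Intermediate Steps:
U(p) = 2*p (U(p) = p + p = 2*p)
Y = 111 (Y = -9 + 15*8 = -9 + 120 = 111)
(Y + U(-16))*(-1) = (111 + 2*(-16))*(-1) = (111 - 32)*(-1) = 79*(-1) = -79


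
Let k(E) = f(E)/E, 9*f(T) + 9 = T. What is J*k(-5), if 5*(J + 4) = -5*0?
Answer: -56/45 ≈ -1.2444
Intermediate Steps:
J = -4 (J = -4 + (-5*0)/5 = -4 + (1/5)*0 = -4 + 0 = -4)
f(T) = -1 + T/9
k(E) = (-1 + E/9)/E
J*k(-5) = -4*(-9 - 5)/(9*(-5)) = -4*(-1)*(-14)/(9*5) = -4*14/45 = -56/45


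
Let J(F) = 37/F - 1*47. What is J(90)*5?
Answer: -4193/18 ≈ -232.94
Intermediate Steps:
J(F) = -47 + 37/F (J(F) = 37/F - 47 = -47 + 37/F)
J(90)*5 = (-47 + 37/90)*5 = -4193/90*5 = -4193/18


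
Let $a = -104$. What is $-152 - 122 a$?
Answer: $12536$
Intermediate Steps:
$-152 - 122 a = -152 - -12688 = -152 + 12688 = 12536$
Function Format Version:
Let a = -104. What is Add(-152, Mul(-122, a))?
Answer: 12536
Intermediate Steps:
Add(-152, Mul(-122, a)) = Add(-152, Mul(-122, -104)) = Add(-152, 12688) = 12536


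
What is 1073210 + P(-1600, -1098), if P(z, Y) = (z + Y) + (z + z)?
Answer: 1067312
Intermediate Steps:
P(z, Y) = Y + 3*z (P(z, Y) = (Y + z) + 2*z = Y + 3*z)
1073210 + P(-1600, -1098) = 1073210 + (-1098 + 3*(-1600)) = 1073210 + (-1098 - 4800) = 1073210 - 5898 = 1067312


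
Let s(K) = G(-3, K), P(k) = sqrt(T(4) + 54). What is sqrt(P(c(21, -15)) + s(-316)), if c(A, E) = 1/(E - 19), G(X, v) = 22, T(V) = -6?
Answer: sqrt(22 + 4*sqrt(3)) ≈ 5.3785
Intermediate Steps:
c(A, E) = 1/(-19 + E)
P(k) = 4*sqrt(3) (P(k) = sqrt(-6 + 54) = sqrt(48) = 4*sqrt(3))
s(K) = 22
sqrt(P(c(21, -15)) + s(-316)) = sqrt(4*sqrt(3) + 22) = sqrt(22 + 4*sqrt(3))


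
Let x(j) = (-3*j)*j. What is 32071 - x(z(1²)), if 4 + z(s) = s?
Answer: 32098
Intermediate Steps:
z(s) = -4 + s
x(j) = -3*j²
32071 - x(z(1²)) = 32071 - (-3)*(-4 + 1²)² = 32071 - (-3)*(-4 + 1)² = 32071 - (-3)*(-3)² = 32071 - (-3)*9 = 32071 - 1*(-27) = 32071 + 27 = 32098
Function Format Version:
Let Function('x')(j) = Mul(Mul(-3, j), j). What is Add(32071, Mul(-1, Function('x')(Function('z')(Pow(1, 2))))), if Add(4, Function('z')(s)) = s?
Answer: 32098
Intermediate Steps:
Function('z')(s) = Add(-4, s)
Function('x')(j) = Mul(-3, Pow(j, 2))
Add(32071, Mul(-1, Function('x')(Function('z')(Pow(1, 2))))) = Add(32071, Mul(-1, Mul(-3, Pow(Add(-4, Pow(1, 2)), 2)))) = Add(32071, Mul(-1, Mul(-3, Pow(Add(-4, 1), 2)))) = Add(32071, Mul(-1, Mul(-3, Pow(-3, 2)))) = Add(32071, Mul(-1, Mul(-3, 9))) = Add(32071, Mul(-1, -27)) = Add(32071, 27) = 32098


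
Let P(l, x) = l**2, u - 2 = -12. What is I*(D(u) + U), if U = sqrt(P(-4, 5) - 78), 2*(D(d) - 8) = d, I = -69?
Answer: -207 - 69*I*sqrt(62) ≈ -207.0 - 543.31*I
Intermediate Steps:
u = -10 (u = 2 - 12 = -10)
D(d) = 8 + d/2
U = I*sqrt(62) (U = sqrt((-4)**2 - 78) = sqrt(16 - 78) = sqrt(-62) = I*sqrt(62) ≈ 7.874*I)
I*(D(u) + U) = -69*((8 + (1/2)*(-10)) + I*sqrt(62)) = -69*((8 - 5) + I*sqrt(62)) = -69*(3 + I*sqrt(62)) = -207 - 69*I*sqrt(62)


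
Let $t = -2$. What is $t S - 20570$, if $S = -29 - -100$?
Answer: $-20712$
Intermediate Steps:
$S = 71$ ($S = -29 + 100 = 71$)
$t S - 20570 = \left(-2\right) 71 - 20570 = -142 - 20570 = -20712$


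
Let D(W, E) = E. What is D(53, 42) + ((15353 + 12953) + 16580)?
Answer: 44928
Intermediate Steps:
D(53, 42) + ((15353 + 12953) + 16580) = 42 + ((15353 + 12953) + 16580) = 42 + (28306 + 16580) = 42 + 44886 = 44928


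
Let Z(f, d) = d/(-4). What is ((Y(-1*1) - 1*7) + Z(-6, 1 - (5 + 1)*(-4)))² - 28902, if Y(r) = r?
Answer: -459183/16 ≈ -28699.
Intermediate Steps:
Z(f, d) = -d/4 (Z(f, d) = d*(-¼) = -d/4)
((Y(-1*1) - 1*7) + Z(-6, 1 - (5 + 1)*(-4)))² - 28902 = ((-1*1 - 1*7) - (1 - (5 + 1)*(-4))/4)² - 28902 = ((-1 - 7) - (1 - 6*(-4))/4)² - 28902 = (-8 - (1 - 1*(-24))/4)² - 28902 = (-8 - (1 + 24)/4)² - 28902 = (-8 - ¼*25)² - 28902 = (-8 - 25/4)² - 28902 = (-57/4)² - 28902 = 3249/16 - 28902 = -459183/16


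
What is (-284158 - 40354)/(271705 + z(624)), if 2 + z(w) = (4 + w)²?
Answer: -324512/666087 ≈ -0.48719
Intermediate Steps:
z(w) = -2 + (4 + w)²
(-284158 - 40354)/(271705 + z(624)) = (-284158 - 40354)/(271705 + (-2 + (4 + 624)²)) = -324512/(271705 + (-2 + 628²)) = -324512/(271705 + (-2 + 394384)) = -324512/(271705 + 394382) = -324512/666087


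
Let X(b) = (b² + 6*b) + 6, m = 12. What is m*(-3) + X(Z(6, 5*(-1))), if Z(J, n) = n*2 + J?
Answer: -38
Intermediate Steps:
Z(J, n) = J + 2*n (Z(J, n) = 2*n + J = J + 2*n)
X(b) = 6 + b² + 6*b
m*(-3) + X(Z(6, 5*(-1))) = 12*(-3) + (6 + (6 + 2*(5*(-1)))² + 6*(6 + 2*(5*(-1)))) = -36 + (6 + (6 + 2*(-5))² + 6*(6 + 2*(-5))) = -36 + (6 + (6 - 10)² + 6*(6 - 10)) = -36 + (6 + (-4)² + 6*(-4)) = -36 + (6 + 16 - 24) = -36 - 2 = -38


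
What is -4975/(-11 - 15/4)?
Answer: 19900/59 ≈ 337.29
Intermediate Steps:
-4975/(-11 - 15/4) = -4975/(-59/4) = -4975*(-4/59) = 19900/59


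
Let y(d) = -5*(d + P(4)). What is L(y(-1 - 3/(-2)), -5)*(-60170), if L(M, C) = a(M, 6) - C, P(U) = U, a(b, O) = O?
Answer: -661870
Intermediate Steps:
y(d) = -20 - 5*d (y(d) = -5*(d + 4) = -5*(4 + d) = -20 - 5*d)
L(M, C) = 6 - C
L(y(-1 - 3/(-2)), -5)*(-60170) = (6 - 1*(-5))*(-60170) = (6 + 5)*(-60170) = 11*(-60170) = -661870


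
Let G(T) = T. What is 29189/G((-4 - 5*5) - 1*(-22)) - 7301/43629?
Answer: -1273537988/305403 ≈ -4170.0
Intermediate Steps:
29189/G((-4 - 5*5) - 1*(-22)) - 7301/43629 = 29189/((-4 - 5*5) - 1*(-22)) - 7301/43629 = 29189/((-4 - 25) + 22) - 7301*1/43629 = 29189/(-29 + 22) - 7301/43629 = 29189/(-7) - 7301/43629 = 29189*(-1/7) - 7301/43629 = -29189/7 - 7301/43629 = -1273537988/305403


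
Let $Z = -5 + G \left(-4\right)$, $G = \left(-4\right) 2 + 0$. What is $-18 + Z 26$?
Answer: $684$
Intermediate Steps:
$G = -8$ ($G = -8 + 0 = -8$)
$Z = 27$ ($Z = -5 - -32 = -5 + 32 = 27$)
$-18 + Z 26 = -18 + 27 \cdot 26 = -18 + 702 = 684$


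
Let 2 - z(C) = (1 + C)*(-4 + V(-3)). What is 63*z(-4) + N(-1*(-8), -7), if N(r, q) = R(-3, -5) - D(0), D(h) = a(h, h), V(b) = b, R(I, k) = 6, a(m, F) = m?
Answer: -1191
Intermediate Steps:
D(h) = h
z(C) = 9 + 7*C (z(C) = 2 - (1 + C)*(-4 - 3) = 2 - (1 + C)*(-7) = 2 - (-7 - 7*C) = 2 + (7 + 7*C) = 9 + 7*C)
N(r, q) = 6 (N(r, q) = 6 - 1*0 = 6 + 0 = 6)
63*z(-4) + N(-1*(-8), -7) = 63*(9 + 7*(-4)) + 6 = 63*(9 - 28) + 6 = 63*(-19) + 6 = -1197 + 6 = -1191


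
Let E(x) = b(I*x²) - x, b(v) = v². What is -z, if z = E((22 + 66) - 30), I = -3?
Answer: -101848406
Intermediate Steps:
E(x) = -x + 9*x⁴ (E(x) = (-3*x²)² - x = 9*x⁴ - x = -x + 9*x⁴)
z = 101848406 (z = -((22 + 66) - 30) + 9*((22 + 66) - 30)⁴ = -(88 - 30) + 9*(88 - 30)⁴ = -1*58 + 9*58⁴ = -58 + 9*11316496 = -58 + 101848464 = 101848406)
-z = -1*101848406 = -101848406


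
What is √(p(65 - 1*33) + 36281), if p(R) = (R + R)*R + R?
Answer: √38361 ≈ 195.86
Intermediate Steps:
p(R) = R + 2*R² (p(R) = (2*R)*R + R = 2*R² + R = R + 2*R²)
√(p(65 - 1*33) + 36281) = √((65 - 1*33)*(1 + 2*(65 - 1*33)) + 36281) = √((65 - 33)*(1 + 2*(65 - 33)) + 36281) = √(32*(1 + 2*32) + 36281) = √(32*(1 + 64) + 36281) = √(32*65 + 36281) = √(2080 + 36281) = √38361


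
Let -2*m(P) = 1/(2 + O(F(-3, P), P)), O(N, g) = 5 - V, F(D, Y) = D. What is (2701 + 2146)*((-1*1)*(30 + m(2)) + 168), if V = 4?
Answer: 4018163/6 ≈ 6.6969e+5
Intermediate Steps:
O(N, g) = 1 (O(N, g) = 5 - 1*4 = 5 - 4 = 1)
m(P) = -1/6 (m(P) = -1/(2*(2 + 1)) = -1/2/3 = -1/2*1/3 = -1/6)
(2701 + 2146)*((-1*1)*(30 + m(2)) + 168) = (2701 + 2146)*((-1*1)*(30 - 1/6) + 168) = 4847*(-1*179/6 + 168) = 4847*(-179/6 + 168) = 4847*(829/6) = 4018163/6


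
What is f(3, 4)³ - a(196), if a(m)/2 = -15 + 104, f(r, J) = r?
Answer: -151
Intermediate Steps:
a(m) = 178 (a(m) = 2*(-15 + 104) = 2*89 = 178)
f(3, 4)³ - a(196) = 3³ - 1*178 = 27 - 178 = -151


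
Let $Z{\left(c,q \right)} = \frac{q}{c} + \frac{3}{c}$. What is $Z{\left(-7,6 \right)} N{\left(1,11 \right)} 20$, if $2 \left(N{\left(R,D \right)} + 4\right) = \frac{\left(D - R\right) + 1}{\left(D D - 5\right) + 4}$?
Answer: $\frac{2847}{28} \approx 101.68$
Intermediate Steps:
$N{\left(R,D \right)} = -4 + \frac{1 + D - R}{2 \left(-1 + D^{2}\right)}$ ($N{\left(R,D \right)} = -4 + \frac{\left(\left(D - R\right) + 1\right) \frac{1}{\left(D D - 5\right) + 4}}{2} = -4 + \frac{\left(1 + D - R\right) \frac{1}{\left(D^{2} - 5\right) + 4}}{2} = -4 + \frac{\left(1 + D - R\right) \frac{1}{\left(-5 + D^{2}\right) + 4}}{2} = -4 + \frac{\left(1 + D - R\right) \frac{1}{-1 + D^{2}}}{2} = -4 + \frac{\frac{1}{-1 + D^{2}} \left(1 + D - R\right)}{2} = -4 + \frac{1 + D - R}{2 \left(-1 + D^{2}\right)}$)
$Z{\left(c,q \right)} = \frac{3}{c} + \frac{q}{c}$
$Z{\left(-7,6 \right)} N{\left(1,11 \right)} 20 = \frac{3 + 6}{-7} \frac{9 + 11 - 1 - 8 \cdot 11^{2}}{2 \left(-1 + 11^{2}\right)} 20 = \left(- \frac{1}{7}\right) 9 \frac{9 + 11 - 1 - 968}{2 \left(-1 + 121\right)} 20 = - \frac{9 \frac{9 + 11 - 1 - 968}{2 \cdot 120}}{7} \cdot 20 = - \frac{9 \cdot \frac{1}{2} \cdot \frac{1}{120} \left(-949\right)}{7} \cdot 20 = \left(- \frac{9}{7}\right) \left(- \frac{949}{240}\right) 20 = \frac{2847}{560} \cdot 20 = \frac{2847}{28}$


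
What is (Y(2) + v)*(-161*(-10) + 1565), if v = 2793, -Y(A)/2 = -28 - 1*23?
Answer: 9191625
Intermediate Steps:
Y(A) = 102 (Y(A) = -2*(-28 - 1*23) = -2*(-28 - 23) = -2*(-51) = 102)
(Y(2) + v)*(-161*(-10) + 1565) = (102 + 2793)*(-161*(-10) + 1565) = 2895*(1610 + 1565) = 2895*3175 = 9191625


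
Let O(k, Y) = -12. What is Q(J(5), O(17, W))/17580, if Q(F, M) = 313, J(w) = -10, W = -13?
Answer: 313/17580 ≈ 0.017804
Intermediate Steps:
Q(J(5), O(17, W))/17580 = 313/17580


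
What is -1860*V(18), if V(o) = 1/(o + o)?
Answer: -155/3 ≈ -51.667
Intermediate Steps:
V(o) = 1/(2*o)
-1860*V(18) = -930/18 = -1860*1/36 = -155/3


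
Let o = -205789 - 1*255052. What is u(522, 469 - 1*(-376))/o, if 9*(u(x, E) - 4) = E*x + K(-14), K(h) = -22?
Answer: -441104/4147569 ≈ -0.10635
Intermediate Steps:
u(x, E) = 14/9 + E*x/9 (u(x, E) = 4 + (E*x - 22)/9 = 4 + (-22 + E*x)/9 = 4 + (-22/9 + E*x/9) = 14/9 + E*x/9)
o = -460841 (o = -205789 - 255052 = -460841)
u(522, 469 - 1*(-376))/o = (14/9 + (⅑)*(469 - 1*(-376))*522)/(-460841) = (14/9 + (⅑)*(469 + 376)*522)*(-1/460841) = (14/9 + (⅑)*845*522)*(-1/460841) = (14/9 + 49010)*(-1/460841) = (441104/9)*(-1/460841) = -441104/4147569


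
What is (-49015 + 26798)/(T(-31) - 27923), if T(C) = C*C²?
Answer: 22217/57714 ≈ 0.38495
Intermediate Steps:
T(C) = C³
(-49015 + 26798)/(T(-31) - 27923) = (-49015 + 26798)/((-31)³ - 27923) = -22217/(-29791 - 27923) = -22217/(-57714) = -22217*(-1/57714) = 22217/57714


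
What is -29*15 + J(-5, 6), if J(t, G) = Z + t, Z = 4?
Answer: -436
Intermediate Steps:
J(t, G) = 4 + t
-29*15 + J(-5, 6) = -29*15 + (4 - 5) = -435 - 1 = -436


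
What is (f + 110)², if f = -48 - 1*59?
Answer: 9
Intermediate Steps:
f = -107 (f = -48 - 59 = -107)
(f + 110)² = (-107 + 110)² = 3² = 9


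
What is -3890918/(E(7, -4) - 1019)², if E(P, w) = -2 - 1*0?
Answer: -3890918/1042441 ≈ -3.7325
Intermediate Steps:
E(P, w) = -2 (E(P, w) = -2 + 0 = -2)
-3890918/(E(7, -4) - 1019)² = -3890918/(-2 - 1019)² = -3890918/((-1021)²) = -3890918/1042441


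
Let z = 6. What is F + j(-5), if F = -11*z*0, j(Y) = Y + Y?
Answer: -10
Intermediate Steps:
j(Y) = 2*Y
F = 0 (F = -11*6*0 = -66*0 = 0)
F + j(-5) = 0 + 2*(-5) = 0 - 10 = -10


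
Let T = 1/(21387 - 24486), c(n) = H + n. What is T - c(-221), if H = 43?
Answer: 551621/3099 ≈ 178.00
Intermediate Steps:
c(n) = 43 + n
T = -1/3099 (T = 1/(-3099) = -1/3099 ≈ -0.00032268)
T - c(-221) = -1/3099 - (43 - 221) = -1/3099 - 1*(-178) = -1/3099 + 178 = 551621/3099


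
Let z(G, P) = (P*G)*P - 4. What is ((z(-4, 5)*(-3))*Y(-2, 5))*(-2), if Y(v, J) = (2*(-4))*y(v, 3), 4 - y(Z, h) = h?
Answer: 4992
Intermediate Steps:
y(Z, h) = 4 - h
z(G, P) = -4 + G*P² (z(G, P) = (G*P)*P - 4 = G*P² - 4 = -4 + G*P²)
Y(v, J) = -8 (Y(v, J) = (2*(-4))*(4 - 1*3) = -8*(4 - 3) = -8*1 = -8)
((z(-4, 5)*(-3))*Y(-2, 5))*(-2) = (((-4 - 4*5²)*(-3))*(-8))*(-2) = (((-4 - 4*25)*(-3))*(-8))*(-2) = (((-4 - 100)*(-3))*(-8))*(-2) = (-104*(-3)*(-8))*(-2) = (312*(-8))*(-2) = -2496*(-2) = 4992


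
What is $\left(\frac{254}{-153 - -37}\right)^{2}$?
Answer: $\frac{16129}{3364} \approx 4.7946$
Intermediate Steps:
$\left(\frac{254}{-153 - -37}\right)^{2} = \left(\frac{254}{-153 + 37}\right)^{2} = \left(\frac{254}{-116}\right)^{2} = \left(254 \left(- \frac{1}{116}\right)\right)^{2} = \left(- \frac{127}{58}\right)^{2} = \frac{16129}{3364}$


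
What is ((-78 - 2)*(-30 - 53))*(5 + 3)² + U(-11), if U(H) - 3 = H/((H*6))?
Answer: 2549779/6 ≈ 4.2496e+5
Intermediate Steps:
U(H) = 19/6 (U(H) = 3 + H/((H*6)) = 3 + H/((6*H)) = 3 + H*(1/(6*H)) = 3 + ⅙ = 19/6)
((-78 - 2)*(-30 - 53))*(5 + 3)² + U(-11) = ((-78 - 2)*(-30 - 53))*(5 + 3)² + 19/6 = -80*(-83)*8² + 19/6 = 6640*64 + 19/6 = 424960 + 19/6 = 2549779/6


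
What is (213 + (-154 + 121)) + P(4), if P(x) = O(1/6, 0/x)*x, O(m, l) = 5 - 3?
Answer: 188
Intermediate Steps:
O(m, l) = 2
P(x) = 2*x
(213 + (-154 + 121)) + P(4) = (213 + (-154 + 121)) + 2*4 = (213 - 33) + 8 = 180 + 8 = 188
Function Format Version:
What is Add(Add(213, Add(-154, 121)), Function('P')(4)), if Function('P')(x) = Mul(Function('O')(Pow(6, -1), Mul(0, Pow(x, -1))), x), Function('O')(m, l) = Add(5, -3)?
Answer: 188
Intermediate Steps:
Function('O')(m, l) = 2
Function('P')(x) = Mul(2, x)
Add(Add(213, Add(-154, 121)), Function('P')(4)) = Add(Add(213, Add(-154, 121)), Mul(2, 4)) = Add(Add(213, -33), 8) = Add(180, 8) = 188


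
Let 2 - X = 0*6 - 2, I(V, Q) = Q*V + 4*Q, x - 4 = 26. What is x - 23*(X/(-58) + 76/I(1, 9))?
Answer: -9472/1305 ≈ -7.2582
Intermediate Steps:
x = 30 (x = 4 + 26 = 30)
I(V, Q) = 4*Q + Q*V
X = 4 (X = 2 - (0*6 - 2) = 2 - (0 - 2) = 2 - 1*(-2) = 2 + 2 = 4)
x - 23*(X/(-58) + 76/I(1, 9)) = 30 - 23*(4/(-58) + 76/((9*(4 + 1)))) = 30 - 23*(4*(-1/58) + 76/((9*5))) = 30 - 23*(-2/29 + 76/45) = 30 - 23*2114/1305 = 30 - 48622/1305 = -9472/1305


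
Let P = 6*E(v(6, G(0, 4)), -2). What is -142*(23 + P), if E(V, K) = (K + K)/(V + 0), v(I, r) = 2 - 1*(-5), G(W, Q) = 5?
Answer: -19454/7 ≈ -2779.1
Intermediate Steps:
v(I, r) = 7 (v(I, r) = 2 + 5 = 7)
E(V, K) = 2*K/V (E(V, K) = (2*K)/V = 2*K/V)
P = -24/7 (P = 6*(2*(-2)/7) = 6*(2*(-2)*(⅐)) = 6*(-4/7) = -24/7 ≈ -3.4286)
-142*(23 + P) = -142*(23 - 24/7) = -142*137/7 = -19454/7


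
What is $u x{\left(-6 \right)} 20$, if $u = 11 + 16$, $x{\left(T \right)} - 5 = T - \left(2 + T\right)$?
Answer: $1620$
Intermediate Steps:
$x{\left(T \right)} = 3$ ($x{\left(T \right)} = 5 + \left(T - \left(2 + T\right)\right) = 5 - 2 = 3$)
$u = 27$
$u x{\left(-6 \right)} 20 = 27 \cdot 3 \cdot 20 = 81 \cdot 20 = 1620$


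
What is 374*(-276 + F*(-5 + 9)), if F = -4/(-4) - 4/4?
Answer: -103224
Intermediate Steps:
F = 0 (F = -4*(-¼) - 4*¼ = 1 - 1 = 0)
374*(-276 + F*(-5 + 9)) = 374*(-276 + 0*(-5 + 9)) = 374*(-276 + 0*4) = 374*(-276 + 0) = 374*(-276) = -103224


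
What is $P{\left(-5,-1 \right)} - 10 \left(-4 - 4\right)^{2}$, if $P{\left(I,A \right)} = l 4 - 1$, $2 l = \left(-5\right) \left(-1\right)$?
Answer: $-631$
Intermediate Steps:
$l = \frac{5}{2}$ ($l = \frac{\left(-5\right) \left(-1\right)}{2} = \frac{1}{2} \cdot 5 = \frac{5}{2} \approx 2.5$)
$P{\left(I,A \right)} = 9$ ($P{\left(I,A \right)} = \frac{5}{2} \cdot 4 - 1 = 10 - 1 = 9$)
$P{\left(-5,-1 \right)} - 10 \left(-4 - 4\right)^{2} = 9 - 10 \left(-4 - 4\right)^{2} = 9 - 10 \left(-8\right)^{2} = 9 - 640 = -631$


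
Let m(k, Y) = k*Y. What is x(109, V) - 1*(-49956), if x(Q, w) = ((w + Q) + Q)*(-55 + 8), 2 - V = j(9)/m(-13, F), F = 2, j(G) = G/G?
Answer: 1029969/26 ≈ 39614.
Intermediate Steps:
j(G) = 1
m(k, Y) = Y*k
V = 53/26 (V = 2 - 1/(2*(-13)) = 2 - 1/(-26) = 2 - (-1)/26 = 2 - 1*(-1/26) = 2 + 1/26 = 53/26 ≈ 2.0385)
x(Q, w) = -94*Q - 47*w (x(Q, w) = ((Q + w) + Q)*(-47) = (w + 2*Q)*(-47) = -94*Q - 47*w)
x(109, V) - 1*(-49956) = (-94*109 - 47*53/26) - 1*(-49956) = (-10246 - 2491/26) + 49956 = -268887/26 + 49956 = 1029969/26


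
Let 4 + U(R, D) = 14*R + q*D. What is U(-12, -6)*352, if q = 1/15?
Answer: -303424/5 ≈ -60685.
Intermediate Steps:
q = 1/15 (q = 1*(1/15) = 1/15 ≈ 0.066667)
U(R, D) = -4 + 14*R + D/15 (U(R, D) = -4 + (14*R + D/15) = -4 + 14*R + D/15)
U(-12, -6)*352 = (-4 + 14*(-12) + (1/15)*(-6))*352 = (-4 - 168 - 2/5)*352 = -862/5*352 = -303424/5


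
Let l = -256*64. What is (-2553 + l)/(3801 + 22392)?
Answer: -18937/26193 ≈ -0.72298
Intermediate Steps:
l = -16384
(-2553 + l)/(3801 + 22392) = (-2553 - 16384)/(3801 + 22392) = -18937/26193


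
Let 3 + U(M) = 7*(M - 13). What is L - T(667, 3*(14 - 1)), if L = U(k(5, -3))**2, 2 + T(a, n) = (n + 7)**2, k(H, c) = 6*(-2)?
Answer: 29570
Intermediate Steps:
k(H, c) = -12
U(M) = -94 + 7*M (U(M) = -3 + 7*(M - 13) = -3 + 7*(-13 + M) = -3 + (-91 + 7*M) = -94 + 7*M)
T(a, n) = -2 + (7 + n)**2 (T(a, n) = -2 + (n + 7)**2 = -2 + (7 + n)**2)
L = 31684 (L = (-94 + 7*(-12))**2 = (-94 - 84)**2 = (-178)**2 = 31684)
L - T(667, 3*(14 - 1)) = 31684 - (-2 + (7 + 3*(14 - 1))**2) = 31684 - (-2 + (7 + 3*13)**2) = 31684 - (-2 + (7 + 39)**2) = 31684 - (-2 + 46**2) = 31684 - (-2 + 2116) = 31684 - 1*2114 = 31684 - 2114 = 29570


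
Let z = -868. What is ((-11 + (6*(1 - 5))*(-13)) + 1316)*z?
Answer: -1403556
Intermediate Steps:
((-11 + (6*(1 - 5))*(-13)) + 1316)*z = ((-11 + (6*(1 - 5))*(-13)) + 1316)*(-868) = ((-11 + (6*(-4))*(-13)) + 1316)*(-868) = ((-11 - 24*(-13)) + 1316)*(-868) = ((-11 + 312) + 1316)*(-868) = (301 + 1316)*(-868) = 1617*(-868) = -1403556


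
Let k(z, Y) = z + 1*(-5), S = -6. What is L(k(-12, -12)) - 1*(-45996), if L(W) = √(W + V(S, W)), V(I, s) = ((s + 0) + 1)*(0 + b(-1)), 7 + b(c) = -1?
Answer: 45996 + √111 ≈ 46007.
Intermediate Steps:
b(c) = -8 (b(c) = -7 - 1 = -8)
k(z, Y) = -5 + z (k(z, Y) = z - 5 = -5 + z)
V(I, s) = -8 - 8*s (V(I, s) = ((s + 0) + 1)*(0 - 8) = (s + 1)*(-8) = (1 + s)*(-8) = -8 - 8*s)
L(W) = √(-8 - 7*W) (L(W) = √(W + (-8 - 8*W)) = √(-8 - 7*W))
L(k(-12, -12)) - 1*(-45996) = √(-8 - 7*(-5 - 12)) - 1*(-45996) = √(-8 - 7*(-17)) + 45996 = √(-8 + 119) + 45996 = √111 + 45996 = 45996 + √111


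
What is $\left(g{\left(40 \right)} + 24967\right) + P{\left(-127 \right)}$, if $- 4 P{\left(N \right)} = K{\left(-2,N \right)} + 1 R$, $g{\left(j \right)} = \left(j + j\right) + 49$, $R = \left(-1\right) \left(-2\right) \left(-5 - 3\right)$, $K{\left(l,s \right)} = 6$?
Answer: $\frac{50197}{2} \approx 25099.0$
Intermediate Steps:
$R = -16$ ($R = 2 \left(-8\right) = -16$)
$g{\left(j \right)} = 49 + 2 j$ ($g{\left(j \right)} = 2 j + 49 = 49 + 2 j$)
$P{\left(N \right)} = \frac{5}{2}$ ($P{\left(N \right)} = - \frac{6 + 1 \left(-16\right)}{4} = - \frac{6 - 16}{4} = \left(- \frac{1}{4}\right) \left(-10\right) = \frac{5}{2}$)
$\left(g{\left(40 \right)} + 24967\right) + P{\left(-127 \right)} = \left(\left(49 + 2 \cdot 40\right) + 24967\right) + \frac{5}{2} = \left(\left(49 + 80\right) + 24967\right) + \frac{5}{2} = \left(129 + 24967\right) + \frac{5}{2} = 25096 + \frac{5}{2} = \frac{50197}{2}$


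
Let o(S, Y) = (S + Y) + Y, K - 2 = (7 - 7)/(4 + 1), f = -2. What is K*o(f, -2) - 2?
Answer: -14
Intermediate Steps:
K = 2 (K = 2 + (7 - 7)/(4 + 1) = 2 + 0/5 = 2 + 0*(1/5) = 2 + 0 = 2)
o(S, Y) = S + 2*Y
K*o(f, -2) - 2 = 2*(-2 + 2*(-2)) - 2 = 2*(-2 - 4) - 2 = 2*(-6) - 2 = -12 - 2 = -14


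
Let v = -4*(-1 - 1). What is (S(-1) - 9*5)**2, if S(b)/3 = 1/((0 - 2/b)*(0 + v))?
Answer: 514089/256 ≈ 2008.2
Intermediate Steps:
v = 8 (v = -4*(-2) = 8)
S(b) = -3*b/16 (S(b) = 3/(((0 - 2/b)*(0 + 8))) = 3/((-2/b*8)) = 3/((-16/b)) = 3*(-b/16) = -3*b/16)
(S(-1) - 9*5)**2 = (-3/16*(-1) - 9*5)**2 = (3/16 - 45)**2 = (-717/16)**2 = 514089/256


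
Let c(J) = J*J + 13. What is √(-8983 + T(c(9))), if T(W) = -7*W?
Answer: I*√9641 ≈ 98.189*I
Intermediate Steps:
c(J) = 13 + J² (c(J) = J² + 13 = 13 + J²)
√(-8983 + T(c(9))) = √(-8983 - 7*(13 + 9²)) = √(-8983 - 7*(13 + 81)) = √(-8983 - 7*94) = √(-8983 - 658) = √(-9641) = I*√9641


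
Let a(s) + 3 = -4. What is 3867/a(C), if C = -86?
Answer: -3867/7 ≈ -552.43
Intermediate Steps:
a(s) = -7 (a(s) = -3 - 4 = -7)
3867/a(C) = 3867/(-7) = 3867*(-⅐) = -3867/7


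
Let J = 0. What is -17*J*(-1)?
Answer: 0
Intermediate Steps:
-17*J*(-1) = -17*0*(-1) = 0*(-1) = 0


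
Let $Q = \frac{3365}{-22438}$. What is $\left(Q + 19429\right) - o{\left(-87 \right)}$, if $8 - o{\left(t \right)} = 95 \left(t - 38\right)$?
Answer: $\frac{169313783}{22438} \approx 7545.9$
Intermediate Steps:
$Q = - \frac{3365}{22438}$ ($Q = 3365 \left(- \frac{1}{22438}\right) = - \frac{3365}{22438} \approx -0.14997$)
$o{\left(t \right)} = 3618 - 95 t$ ($o{\left(t \right)} = 8 - 95 \left(t - 38\right) = 8 - 95 \left(-38 + t\right) = 8 - \left(-3610 + 95 t\right) = 3618 - 95 t$)
$\left(Q + 19429\right) - o{\left(-87 \right)} = \left(- \frac{3365}{22438} + 19429\right) - \left(3618 - -8265\right) = \frac{435944537}{22438} - \left(3618 + 8265\right) = \frac{435944537}{22438} - 11883 = \frac{169313783}{22438}$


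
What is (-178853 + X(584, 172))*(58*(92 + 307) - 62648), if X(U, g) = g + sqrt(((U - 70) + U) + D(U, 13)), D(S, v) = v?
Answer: 7058971586 - 39506*sqrt(1111) ≈ 7.0577e+9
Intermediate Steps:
X(U, g) = g + sqrt(-57 + 2*U) (X(U, g) = g + sqrt(((U - 70) + U) + 13) = g + sqrt(((-70 + U) + U) + 13) = g + sqrt((-70 + 2*U) + 13) = g + sqrt(-57 + 2*U))
(-178853 + X(584, 172))*(58*(92 + 307) - 62648) = (-178853 + (172 + sqrt(-57 + 2*584)))*(58*(92 + 307) - 62648) = (-178853 + (172 + sqrt(-57 + 1168)))*(58*399 - 62648) = (-178853 + (172 + sqrt(1111)))*(23142 - 62648) = (-178681 + sqrt(1111))*(-39506) = 7058971586 - 39506*sqrt(1111)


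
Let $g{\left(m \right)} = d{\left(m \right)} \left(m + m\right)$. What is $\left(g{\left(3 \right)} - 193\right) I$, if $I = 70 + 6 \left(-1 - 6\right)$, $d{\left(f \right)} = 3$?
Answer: $-4900$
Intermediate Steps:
$I = 28$ ($I = 70 + 6 \left(-7\right) = 70 - 42 = 28$)
$g{\left(m \right)} = 6 m$ ($g{\left(m \right)} = 3 \left(m + m\right) = 3 \cdot 2 m = 6 m$)
$\left(g{\left(3 \right)} - 193\right) I = \left(6 \cdot 3 - 193\right) 28 = \left(18 - 193\right) 28 = \left(-175\right) 28 = -4900$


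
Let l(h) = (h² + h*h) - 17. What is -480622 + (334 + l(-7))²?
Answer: -308397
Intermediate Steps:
l(h) = -17 + 2*h² (l(h) = (h² + h²) - 17 = 2*h² - 17 = -17 + 2*h²)
-480622 + (334 + l(-7))² = -480622 + (334 + (-17 + 2*(-7)²))² = -480622 + (334 + (-17 + 2*49))² = -480622 + (334 + (-17 + 98))² = -480622 + (334 + 81)² = -480622 + 415² = -480622 + 172225 = -308397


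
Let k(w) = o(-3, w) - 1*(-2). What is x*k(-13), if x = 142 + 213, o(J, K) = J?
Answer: -355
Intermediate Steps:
k(w) = -1 (k(w) = -3 - 1*(-2) = -3 + 2 = -1)
x = 355
x*k(-13) = 355*(-1) = -355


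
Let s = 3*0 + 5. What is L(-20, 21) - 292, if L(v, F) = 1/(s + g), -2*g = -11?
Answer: -6130/21 ≈ -291.90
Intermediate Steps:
g = 11/2 (g = -½*(-11) = 11/2 ≈ 5.5000)
s = 5 (s = 0 + 5 = 5)
L(v, F) = 2/21 (L(v, F) = 1/(5 + 11/2) = 1/(21/2) = 2/21)
L(-20, 21) - 292 = 2/21 - 292 = -6130/21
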